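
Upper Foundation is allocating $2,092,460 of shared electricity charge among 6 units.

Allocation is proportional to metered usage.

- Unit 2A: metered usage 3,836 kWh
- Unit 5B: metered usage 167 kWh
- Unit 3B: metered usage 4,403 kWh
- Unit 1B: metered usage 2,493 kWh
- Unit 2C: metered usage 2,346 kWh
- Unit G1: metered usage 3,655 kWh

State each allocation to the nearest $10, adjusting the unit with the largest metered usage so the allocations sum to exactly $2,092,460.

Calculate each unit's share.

Unit 2A: $474,950; Unit 5B: $20,680; Unit 3B: $545,150; Unit 1B: $308,670; Unit 2C: $290,470; Unit G1: $452,540

Sum of metered usage: 3,836 + 167 + 4,403 + 2,493 + 2,346 + 3,655 = 16,900.
Pro-rata amounts: Unit 2A 474,951.28; Unit 5B 20,676.97; Unit 3B 545,153.93; Unit 1B 308,668.80; Unit 2C 290,468.12; Unit G1 452,540.91.
Rounded to nearest $10: Unit 2A $474,950; Unit 5B $20,680; Unit 3B $545,150; Unit 1B $308,670; Unit 2C $290,470; Unit G1 $452,540. Sum = $2,092,460.
Rounded total matches; no reconciliation needed.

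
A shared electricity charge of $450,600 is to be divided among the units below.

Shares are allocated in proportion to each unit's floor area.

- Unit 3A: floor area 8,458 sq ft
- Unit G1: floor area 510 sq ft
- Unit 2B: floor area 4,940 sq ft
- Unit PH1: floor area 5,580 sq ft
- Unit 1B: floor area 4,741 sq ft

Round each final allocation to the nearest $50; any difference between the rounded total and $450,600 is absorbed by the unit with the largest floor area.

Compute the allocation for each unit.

Unit 3A: $157,350 | Unit G1: $9,500 | Unit 2B: $91,850 | Unit PH1: $103,750 | Unit 1B: $88,150

Total floor area = 24,229.
Unrounded shares: Unit 3A 8,458/24,229 × $450,600 = 157,298.06; Unit G1 510/24,229 × $450,600 = 9,484.75; Unit 2B 4,940/24,229 × $450,600 = 91,871.89; Unit PH1 5,580/24,229 × $450,600 = 103,774.32; Unit 1B 4,741/24,229 × $450,600 = 88,170.98.
Rounded to nearest $50: Unit 3A $157,300; Unit G1 $9,500; Unit 2B $91,850; Unit PH1 $103,750; Unit 1B $88,150. Sum = $450,550.
Difference $450,600 − $450,550 = +$50 applied to largest floor area (Unit 3A): Unit 3A becomes $157,350.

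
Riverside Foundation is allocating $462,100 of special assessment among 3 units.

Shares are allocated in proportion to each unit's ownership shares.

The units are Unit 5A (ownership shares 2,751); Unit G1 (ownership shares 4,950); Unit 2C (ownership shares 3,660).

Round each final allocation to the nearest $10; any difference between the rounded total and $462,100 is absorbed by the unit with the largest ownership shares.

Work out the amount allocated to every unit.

Ownership shares total: 2,751 + 4,950 + 3,660 = 11,361.
Unrounded shares: Unit 5A 111,894.82; Unit G1 201,337.47; Unit 2C 148,867.71.
After rounding ($10): Unit 5A $111,890; Unit G1 $201,340; Unit 2C $148,870. Sum = $462,100.
Rounded total matches; no reconciliation needed.

Unit 5A: $111,890 · Unit G1: $201,340 · Unit 2C: $148,870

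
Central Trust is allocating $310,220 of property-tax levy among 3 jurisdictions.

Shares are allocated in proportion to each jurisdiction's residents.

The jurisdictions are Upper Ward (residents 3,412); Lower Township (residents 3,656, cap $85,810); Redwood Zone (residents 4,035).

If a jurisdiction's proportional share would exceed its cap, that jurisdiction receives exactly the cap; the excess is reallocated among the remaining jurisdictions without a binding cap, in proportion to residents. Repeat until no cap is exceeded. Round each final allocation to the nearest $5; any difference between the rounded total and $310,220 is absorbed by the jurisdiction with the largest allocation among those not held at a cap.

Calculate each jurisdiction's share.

Sum of residents: 11,103.
Proportional shares (ignoring caps): Upper Ward 95,331.95; Lower Township 102,149.36; Redwood Zone 112,738.69.
Held at cap: Lower Township ($85,810); residual $224,410 reallocated over remaining residents 7,447.
Redistributed shares: Upper Ward 102,818.17 → $102,820; Redwood Zone 121,591.83 → $121,590.

Upper Ward: $102,820; Lower Township: $85,810; Redwood Zone: $121,590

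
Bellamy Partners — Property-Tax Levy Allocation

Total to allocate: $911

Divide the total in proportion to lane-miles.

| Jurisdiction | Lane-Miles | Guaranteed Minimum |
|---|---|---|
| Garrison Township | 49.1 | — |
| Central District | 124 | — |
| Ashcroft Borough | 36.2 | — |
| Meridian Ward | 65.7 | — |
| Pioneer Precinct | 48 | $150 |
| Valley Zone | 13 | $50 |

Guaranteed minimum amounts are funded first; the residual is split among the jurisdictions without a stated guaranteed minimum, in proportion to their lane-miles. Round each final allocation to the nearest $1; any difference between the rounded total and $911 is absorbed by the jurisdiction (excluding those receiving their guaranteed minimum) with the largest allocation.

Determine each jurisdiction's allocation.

Minimums first: Pioneer Precinct $150; Valley Zone $50. Residual $711.
Residual split over remaining lane-miles 275: Garrison Township 126.95 → $127; Central District 320.60 → $321; Ashcroft Borough 93.59 → $94; Meridian Ward 169.86 → $170.
Rounding difference −$1 applied to Central District → $320.

Garrison Township: $127 · Central District: $320 · Ashcroft Borough: $94 · Meridian Ward: $170 · Pioneer Precinct: $150 · Valley Zone: $50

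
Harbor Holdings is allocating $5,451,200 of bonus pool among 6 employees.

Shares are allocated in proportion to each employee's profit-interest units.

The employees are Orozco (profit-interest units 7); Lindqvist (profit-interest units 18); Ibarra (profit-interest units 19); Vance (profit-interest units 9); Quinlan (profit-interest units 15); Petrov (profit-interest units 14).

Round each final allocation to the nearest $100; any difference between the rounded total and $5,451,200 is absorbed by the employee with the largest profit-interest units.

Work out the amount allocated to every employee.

Orozco: $465,300 | Lindqvist: $1,196,600 | Ibarra: $1,263,100 | Vance: $598,300 | Quinlan: $997,200 | Petrov: $930,700

Total profit-interest units = 7 + 18 + 19 + 9 + 15 + 14 = 82.
Proportional shares: Orozco 465,346.34; Lindqvist 1,196,604.88; Ibarra 1,263,082.93; Vance 598,302.44; Quinlan 997,170.73; Petrov 930,692.68.
Rounded to nearest $100: Orozco $465,300; Lindqvist $1,196,600; Ibarra $1,263,100; Vance $598,300; Quinlan $997,200; Petrov $930,700. Sum = $5,451,200.
Sum already equals the total — no adjustment.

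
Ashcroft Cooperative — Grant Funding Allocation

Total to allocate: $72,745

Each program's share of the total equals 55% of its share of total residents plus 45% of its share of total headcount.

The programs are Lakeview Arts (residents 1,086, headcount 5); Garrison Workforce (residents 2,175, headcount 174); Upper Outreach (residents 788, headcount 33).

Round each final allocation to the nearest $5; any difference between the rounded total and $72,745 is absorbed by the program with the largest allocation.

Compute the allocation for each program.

Residents total 4,049; headcount total 212.
Composite weights (55% residents + 45% headcount): Lakeview Arts 0.1581; Garrison Workforce 0.6648; Upper Outreach 0.1771.
Raw shares: Lakeview Arts 11,503.25; Garrison Workforce 48,359.64; Upper Outreach 12,882.12.
Rounded to nearest $5: Lakeview Arts $11,505; Garrison Workforce $48,360; Upper Outreach $12,880. Sum = $72,745.
No rounding difference to absorb.

Lakeview Arts: $11,505 | Garrison Workforce: $48,360 | Upper Outreach: $12,880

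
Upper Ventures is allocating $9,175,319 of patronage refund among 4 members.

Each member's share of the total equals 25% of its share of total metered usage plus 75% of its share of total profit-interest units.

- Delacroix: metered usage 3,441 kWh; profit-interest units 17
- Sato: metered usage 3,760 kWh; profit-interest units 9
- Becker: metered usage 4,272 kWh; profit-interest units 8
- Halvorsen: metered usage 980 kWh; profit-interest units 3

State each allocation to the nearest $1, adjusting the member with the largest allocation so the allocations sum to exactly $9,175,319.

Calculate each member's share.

Totals — metered usage 12,453, profit-interest units 37.
Composite weights (25% metered usage + 75% profit-interest units): Delacroix 0.4137; Sato 0.2579; Becker 0.2479; Halvorsen 0.0805.
Raw shares: Delacroix 3,795,593.98; Sato 2,366,463.88; Becker 2,274,787.56; Halvorsen 738,473.58.
At nearest $1: Delacroix $3,795,594; Sato $2,366,464; Becker $2,274,788; Halvorsen $738,474. Sum = $9,175,320.
Difference $9,175,319 − $9,175,320 = −$1 applied to largest allocation (Delacroix): Delacroix becomes $3,795,593.

Delacroix: $3,795,593; Sato: $2,366,464; Becker: $2,274,788; Halvorsen: $738,474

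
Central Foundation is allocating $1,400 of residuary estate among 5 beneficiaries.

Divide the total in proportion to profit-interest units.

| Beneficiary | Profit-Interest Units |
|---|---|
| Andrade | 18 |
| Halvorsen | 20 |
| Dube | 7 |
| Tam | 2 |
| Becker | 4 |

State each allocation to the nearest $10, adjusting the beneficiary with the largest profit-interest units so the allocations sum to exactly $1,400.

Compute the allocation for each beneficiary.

Andrade: $490 | Halvorsen: $560 | Dube: $190 | Tam: $50 | Becker: $110

Sum of profit-interest units: 51.
Raw shares: Andrade 18/51 × $1,400 = 494.12; Halvorsen 20/51 × $1,400 = 549.02; Dube 7/51 × $1,400 = 192.16; Tam 2/51 × $1,400 = 54.90; Becker 4/51 × $1,400 = 109.80.
At nearest $10: Andrade $490; Halvorsen $550; Dube $190; Tam $50; Becker $110. Sum = $1,390.
Difference $1,400 − $1,390 = +$10 applied to largest profit-interest units (Halvorsen): Halvorsen becomes $560.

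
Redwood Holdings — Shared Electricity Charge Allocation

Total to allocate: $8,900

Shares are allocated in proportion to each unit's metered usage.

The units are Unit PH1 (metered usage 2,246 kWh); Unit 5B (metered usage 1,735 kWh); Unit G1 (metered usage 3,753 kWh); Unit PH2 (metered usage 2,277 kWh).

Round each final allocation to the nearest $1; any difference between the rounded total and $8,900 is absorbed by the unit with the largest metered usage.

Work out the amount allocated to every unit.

Total metered usage = 10,011.
Pro-rata amounts: Unit PH1 2,246/10,011 × $8,900 = 1,996.74; Unit 5B 1,735/10,011 × $8,900 = 1,542.45; Unit G1 3,753/10,011 × $8,900 = 3,336.4999; Unit PH2 2,277/10,011 × $8,900 = 2,024.30.
At nearest $1: Unit PH1 $1,997; Unit 5B $1,542; Unit G1 $3,336; Unit PH2 $2,024. Sum = $8,899.
Difference $8,900 − $8,899 = +$1 applied to largest metered usage (Unit G1): Unit G1 becomes $3,337.

Unit PH1: $1,997 | Unit 5B: $1,542 | Unit G1: $3,337 | Unit PH2: $2,024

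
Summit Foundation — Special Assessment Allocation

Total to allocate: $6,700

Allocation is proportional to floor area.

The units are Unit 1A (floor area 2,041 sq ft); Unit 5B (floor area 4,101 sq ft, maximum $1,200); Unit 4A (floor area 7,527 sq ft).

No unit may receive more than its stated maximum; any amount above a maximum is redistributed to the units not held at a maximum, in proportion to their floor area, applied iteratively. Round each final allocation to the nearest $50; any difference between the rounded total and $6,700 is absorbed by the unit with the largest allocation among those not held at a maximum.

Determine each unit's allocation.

Unit 1A: $1,150 · Unit 5B: $1,200 · Unit 4A: $4,350

Combined floor area = 13,669.
Proportional shares (ignoring caps): Unit 1A 1,000.42; Unit 5B 2,010.15; Unit 4A 3,689.44.
Cap binds for Unit 5B ($1,200); residual $5,500 reallocated over remaining floor area 9,568.
Redistributed shares: Unit 1A 1,173.23 → $1,150; Unit 4A 4,326.77 → $4,350.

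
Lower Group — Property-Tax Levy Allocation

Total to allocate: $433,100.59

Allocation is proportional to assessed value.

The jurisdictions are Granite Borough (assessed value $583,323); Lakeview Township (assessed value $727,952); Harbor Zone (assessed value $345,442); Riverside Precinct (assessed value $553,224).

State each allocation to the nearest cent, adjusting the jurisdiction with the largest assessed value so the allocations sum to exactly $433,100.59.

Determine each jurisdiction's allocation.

Granite Borough: $114,318.68; Lakeview Township: $142,662.83; Harbor Zone: $67,699.15; Riverside Precinct: $108,419.93

Assessed value total: 583,323 + 727,952 + 345,442 + 553,224 = 2,209,941.
Proportional shares: Granite Borough 114,318.6789; Lakeview Township 142,662.8316; Harbor Zone 67,699.1531; Riverside Precinct 108,419.9265.
Rounded to nearest cent: Granite Borough $114,318.68; Lakeview Township $142,662.83; Harbor Zone $67,699.15; Riverside Precinct $108,419.93. Sum = $433,100.59.
Rounded total matches; no reconciliation needed.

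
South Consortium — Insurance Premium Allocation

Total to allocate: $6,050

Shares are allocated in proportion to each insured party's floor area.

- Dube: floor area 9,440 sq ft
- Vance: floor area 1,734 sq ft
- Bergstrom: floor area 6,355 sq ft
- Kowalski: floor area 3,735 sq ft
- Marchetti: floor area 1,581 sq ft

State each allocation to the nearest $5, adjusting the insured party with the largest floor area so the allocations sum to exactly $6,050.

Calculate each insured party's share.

Dube: $2,495 · Vance: $460 · Bergstrom: $1,685 · Kowalski: $990 · Marchetti: $420

Floor area total: 22,845.
Raw shares: Dube 9,440/22,845 × $6,050 = 2,499.98; Vance 1,734/22,845 × $6,050 = 459.21; Bergstrom 6,355/22,845 × $6,050 = 1,682.98; Kowalski 3,735/22,845 × $6,050 = 989.13; Marchetti 1,581/22,845 × $6,050 = 418.69.
At nearest $5: Dube $2,500; Vance $460; Bergstrom $1,685; Kowalski $990; Marchetti $420. Sum = $6,055.
Difference $6,050 − $6,055 = −$5 applied to largest floor area (Dube): Dube becomes $2,495.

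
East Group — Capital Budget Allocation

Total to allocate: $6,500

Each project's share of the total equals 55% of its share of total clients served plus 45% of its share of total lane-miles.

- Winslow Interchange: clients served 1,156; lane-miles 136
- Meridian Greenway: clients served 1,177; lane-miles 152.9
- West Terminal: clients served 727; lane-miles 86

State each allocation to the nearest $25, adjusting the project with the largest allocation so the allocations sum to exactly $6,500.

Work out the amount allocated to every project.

Winslow Interchange: $2,400 · Meridian Greenway: $2,575 · West Terminal: $1,525

Totals — clients served 3,060, lane-miles 374.9.
Combined weights (55% clients served + 45% lane-miles): Winslow Interchange 0.3710; Meridian Greenway 0.3951; West Terminal 0.2339.
Raw shares: Winslow Interchange 2,411.64; Meridian Greenway 2,568.03; West Terminal 1,520.33.
At nearest $25: Winslow Interchange $2,400; Meridian Greenway $2,575; West Terminal $1,525. Sum = $6,500.
Sum already equals the total — no adjustment.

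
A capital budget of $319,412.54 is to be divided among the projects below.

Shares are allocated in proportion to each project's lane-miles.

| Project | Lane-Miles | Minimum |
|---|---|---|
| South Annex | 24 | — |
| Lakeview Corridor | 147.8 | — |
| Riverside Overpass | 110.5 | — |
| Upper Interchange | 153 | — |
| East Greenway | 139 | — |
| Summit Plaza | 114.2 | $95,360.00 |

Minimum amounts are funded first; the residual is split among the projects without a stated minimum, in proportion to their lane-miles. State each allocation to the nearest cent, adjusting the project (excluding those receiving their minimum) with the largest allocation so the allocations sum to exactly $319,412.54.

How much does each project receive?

Minimums first: Summit Plaza $95,360.00. Residual $224,052.54.
Residual split over remaining lane-miles 574.3: South Annex 9,363.1568 → $9,363.16; Lakeview Corridor 57,661.4407 → $57,661.44; Riverside Overpass 43,109.5345 → $43,109.53; Upper Interchange 59,690.1247 → $59,690.12; East Greenway 54,228.2832 → $54,228.28.
Rounding difference +$0.01 applied to Upper Interchange → $59,690.13.

South Annex: $9,363.16; Lakeview Corridor: $57,661.44; Riverside Overpass: $43,109.53; Upper Interchange: $59,690.13; East Greenway: $54,228.28; Summit Plaza: $95,360.00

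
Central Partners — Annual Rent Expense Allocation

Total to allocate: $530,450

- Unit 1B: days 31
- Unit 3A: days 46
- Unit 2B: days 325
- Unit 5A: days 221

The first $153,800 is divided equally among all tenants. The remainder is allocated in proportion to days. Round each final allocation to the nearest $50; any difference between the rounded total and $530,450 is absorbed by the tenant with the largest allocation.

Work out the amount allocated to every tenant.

$153,800 shared equally gives $38,450 per tenant.
Remainder $376,650 by days (total 623): Unit 1B 18,741.81 → $18,750; Unit 3A 27,810.43 → $27,800; Unit 2B 196,486.76 → $196,500; Unit 5A 133,611.00 → $133,600.
Totals: Unit 1B $38,450 + $18,750 = $57,200; Unit 3A $38,450 + $27,800 = $66,250; Unit 2B $38,450 + $196,500 = $234,950; Unit 5A $38,450 + $133,600 = $172,050.

Unit 1B: $57,200 | Unit 3A: $66,250 | Unit 2B: $234,950 | Unit 5A: $172,050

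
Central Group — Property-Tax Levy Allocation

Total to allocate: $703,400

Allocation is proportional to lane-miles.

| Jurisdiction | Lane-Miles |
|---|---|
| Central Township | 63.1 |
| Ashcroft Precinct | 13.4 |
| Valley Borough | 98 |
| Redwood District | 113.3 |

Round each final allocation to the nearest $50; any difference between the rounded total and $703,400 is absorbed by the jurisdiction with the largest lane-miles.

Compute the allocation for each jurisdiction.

Total lane-miles = 287.8.
Proportional shares: Central Township 63.1/287.8 × $703,400 = 154,220.08; Ashcroft Precinct 13.4/287.8 × $703,400 = 32,750.38; Valley Borough 98/287.8 × $703,400 = 239,517.72; Redwood District 113.3/287.8 × $703,400 = 276,911.81.
After rounding ($50): Central Township $154,200; Ashcroft Precinct $32,750; Valley Borough $239,500; Redwood District $276,900. Sum = $703,350.
Difference $703,400 − $703,350 = +$50 applied to largest lane-miles (Redwood District): Redwood District becomes $276,950.

Central Township: $154,200 | Ashcroft Precinct: $32,750 | Valley Borough: $239,500 | Redwood District: $276,950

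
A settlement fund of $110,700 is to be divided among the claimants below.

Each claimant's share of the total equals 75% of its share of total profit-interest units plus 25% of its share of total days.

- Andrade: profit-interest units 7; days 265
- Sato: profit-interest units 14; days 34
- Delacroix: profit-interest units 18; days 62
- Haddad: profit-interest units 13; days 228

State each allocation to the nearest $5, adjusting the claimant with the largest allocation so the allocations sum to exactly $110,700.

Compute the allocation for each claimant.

Totals — profit-interest units 52, days 589.
Blended shares (75% profit-interest units + 25% days): Andrade 0.2134; Sato 0.2164; Delacroix 0.2859; Haddad 0.2843.
Proportional shares: Andrade 23,627.84; Sato 23,950.42; Delacroix 31,652.58; Haddad 31,469.15.
At nearest $5: Andrade $23,630; Sato $23,950; Delacroix $31,655; Haddad $31,470. Sum = $110,705.
Difference $110,700 − $110,705 = −$5 applied to largest allocation (Delacroix): Delacroix becomes $31,650.

Andrade: $23,630; Sato: $23,950; Delacroix: $31,650; Haddad: $31,470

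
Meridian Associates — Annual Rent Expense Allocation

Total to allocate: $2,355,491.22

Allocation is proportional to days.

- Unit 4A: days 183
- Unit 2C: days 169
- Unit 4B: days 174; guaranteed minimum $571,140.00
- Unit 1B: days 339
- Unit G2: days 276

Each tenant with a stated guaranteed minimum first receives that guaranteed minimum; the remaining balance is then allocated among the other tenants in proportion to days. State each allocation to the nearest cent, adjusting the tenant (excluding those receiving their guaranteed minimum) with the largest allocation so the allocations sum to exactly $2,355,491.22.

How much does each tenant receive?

Unit 4A: $337,679.70; Unit 2C: $311,846.28; Unit 4B: $571,140.00; Unit 1B: $625,537.82; Unit G2: $509,287.42

Fund the minimums — Unit 4B $571,140.00. Balance $1,784,351.22.
Balance split over remaining days 967: Unit 4A 337,679.7035 → $337,679.70; Unit 2C 311,846.2835 → $311,846.28; Unit 1B 625,537.8114 → $625,537.81; Unit G2 509,287.4216 → $509,287.42.
Rounding difference +$0.01 applied to Unit 1B → $625,537.82.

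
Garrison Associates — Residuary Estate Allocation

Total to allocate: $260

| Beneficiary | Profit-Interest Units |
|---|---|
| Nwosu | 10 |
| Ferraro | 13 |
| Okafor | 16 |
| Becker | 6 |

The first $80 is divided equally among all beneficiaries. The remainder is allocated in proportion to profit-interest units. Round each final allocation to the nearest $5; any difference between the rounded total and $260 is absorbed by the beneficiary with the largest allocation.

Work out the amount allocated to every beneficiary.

Nwosu: $60; Ferraro: $70; Okafor: $85; Becker: $45

$80 shared equally gives $20 per beneficiary.
Remainder $180 by profit-interest units (total 45): Nwosu 40.00 → $40; Ferraro 52.00 → $50; Okafor 64.00 → $65; Becker 24.00 → $25.
Totals: Nwosu $20 + $40 = $60; Ferraro $20 + $50 = $70; Okafor $20 + $65 = $85; Becker $20 + $25 = $45.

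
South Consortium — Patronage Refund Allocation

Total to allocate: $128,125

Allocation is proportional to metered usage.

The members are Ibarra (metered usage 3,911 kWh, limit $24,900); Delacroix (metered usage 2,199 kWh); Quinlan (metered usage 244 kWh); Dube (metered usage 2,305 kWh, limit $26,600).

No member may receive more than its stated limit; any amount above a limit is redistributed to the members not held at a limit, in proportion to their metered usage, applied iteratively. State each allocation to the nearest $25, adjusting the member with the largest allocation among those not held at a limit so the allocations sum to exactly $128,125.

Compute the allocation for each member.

Sum of metered usage: 8,659.
Pro-rata shares before constraints: Ibarra 57,870.06; Delacroix 32,538.04; Quinlan 3,610.41; Dube 34,106.49.
Cap binds for Ibarra ($24,900), Dube ($26,600); residual $76,625 reallocated over remaining metered usage 2,443.
Redistributed shares: Delacroix 68,971.91 → $68,975; Quinlan 7,653.09 → $7,650.

Ibarra: $24,900 · Delacroix: $68,975 · Quinlan: $7,650 · Dube: $26,600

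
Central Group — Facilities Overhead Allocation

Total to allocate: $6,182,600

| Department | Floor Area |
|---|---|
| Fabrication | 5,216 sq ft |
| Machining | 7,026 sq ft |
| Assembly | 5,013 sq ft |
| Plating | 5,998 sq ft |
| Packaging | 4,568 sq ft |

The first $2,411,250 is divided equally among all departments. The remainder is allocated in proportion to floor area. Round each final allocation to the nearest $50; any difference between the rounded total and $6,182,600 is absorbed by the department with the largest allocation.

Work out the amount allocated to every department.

Equal tier: $2,411,250 ÷ 5 = $482,250 apiece.
Remainder $3,771,350 by floor area (total 27,821): Fabrication 707,068.82 → $707,050; Machining 952,428.21 → $952,450; Assembly 679,550.61 → $679,550; Plating 813,074.92 → $813,050; Packaging 619,227.45 → $619,250.
Totals: Fabrication $482,250 + $707,050 = $1,189,300; Machining $482,250 + $952,450 = $1,434,700; Assembly $482,250 + $679,550 = $1,161,800; Plating $482,250 + $813,050 = $1,295,300; Packaging $482,250 + $619,250 = $1,101,500.

Fabrication: $1,189,300; Machining: $1,434,700; Assembly: $1,161,800; Plating: $1,295,300; Packaging: $1,101,500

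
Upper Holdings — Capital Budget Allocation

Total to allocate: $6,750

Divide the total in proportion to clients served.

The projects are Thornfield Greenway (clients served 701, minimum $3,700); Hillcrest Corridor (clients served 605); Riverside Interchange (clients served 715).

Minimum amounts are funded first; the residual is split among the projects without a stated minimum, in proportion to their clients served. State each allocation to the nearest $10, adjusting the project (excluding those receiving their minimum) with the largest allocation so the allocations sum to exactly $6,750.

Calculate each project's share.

Thornfield Greenway: $3,700; Hillcrest Corridor: $1,400; Riverside Interchange: $1,650

Minimums first: Thornfield Greenway $3,700. Remaining pool $3,050.
Remaining pool split over remaining clients served 1,320: Hillcrest Corridor 1,397.92 → $1,400; Riverside Interchange 1,652.08 → $1,650.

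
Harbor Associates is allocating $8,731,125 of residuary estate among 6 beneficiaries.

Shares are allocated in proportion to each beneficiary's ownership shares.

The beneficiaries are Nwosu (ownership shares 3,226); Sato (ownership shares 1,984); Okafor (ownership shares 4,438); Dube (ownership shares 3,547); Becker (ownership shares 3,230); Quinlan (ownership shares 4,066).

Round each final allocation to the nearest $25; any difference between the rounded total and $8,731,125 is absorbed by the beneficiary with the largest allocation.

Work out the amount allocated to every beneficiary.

Ownership shares total: 20,491.
Pro-rata amounts: Nwosu 3,226/20,491 × $8,731,125 = 1,374,584.42; Sato 1,984/20,491 × $8,731,125 = 845,373.68; Okafor 4,438/20,491 × $8,731,125 = 1,891,012.29; Dube 3,547/20,491 × $8,731,125 = 1,511,361.10; Becker 3,230/20,491 × $8,731,125 = 1,376,288.80; Quinlan 4,066/20,491 × $8,731,125 = 1,732,504.72.
After rounding ($25): Nwosu $1,374,575; Sato $845,375; Okafor $1,891,000; Dube $1,511,350; Becker $1,376,300; Quinlan $1,732,500. Sum = $8,731,100.
Difference $8,731,125 − $8,731,100 = +$25 applied to largest allocation (Okafor): Okafor becomes $1,891,025.

Nwosu: $1,374,575 · Sato: $845,375 · Okafor: $1,891,025 · Dube: $1,511,350 · Becker: $1,376,300 · Quinlan: $1,732,500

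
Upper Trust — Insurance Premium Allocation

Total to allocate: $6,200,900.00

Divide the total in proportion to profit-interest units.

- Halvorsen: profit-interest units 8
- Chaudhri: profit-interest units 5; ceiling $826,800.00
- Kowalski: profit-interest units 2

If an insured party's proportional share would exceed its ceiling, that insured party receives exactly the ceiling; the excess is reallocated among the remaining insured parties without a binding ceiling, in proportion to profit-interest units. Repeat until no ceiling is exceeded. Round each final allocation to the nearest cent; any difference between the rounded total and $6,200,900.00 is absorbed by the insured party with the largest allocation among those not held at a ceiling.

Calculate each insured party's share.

Combined profit-interest units = 15.
Proportional shares (ignoring caps): Halvorsen 3,307,146.6667; Chaudhri 2,066,966.6667; Kowalski 826,786.6667.
Held at cap: Chaudhri ($826,800.00); balance $5,374,100.00 reallocated over remaining profit-interest units 10.
Redistributed shares: Halvorsen 4,299,280.0000 → $4,299,280.00; Kowalski 1,074,820.0000 → $1,074,820.00.

Halvorsen: $4,299,280.00 · Chaudhri: $826,800.00 · Kowalski: $1,074,820.00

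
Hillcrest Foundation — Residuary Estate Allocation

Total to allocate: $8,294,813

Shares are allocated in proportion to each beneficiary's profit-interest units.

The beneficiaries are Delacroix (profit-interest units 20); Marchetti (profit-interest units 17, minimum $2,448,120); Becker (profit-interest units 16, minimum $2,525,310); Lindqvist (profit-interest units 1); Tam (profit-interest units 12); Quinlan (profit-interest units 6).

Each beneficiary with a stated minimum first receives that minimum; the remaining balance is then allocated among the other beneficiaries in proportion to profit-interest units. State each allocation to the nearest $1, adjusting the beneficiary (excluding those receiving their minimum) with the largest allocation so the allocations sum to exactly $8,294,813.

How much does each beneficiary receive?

Minimums first: Marchetti $2,448,120; Becker $2,525,310. Remaining pool $3,321,383.
Remaining pool split over remaining profit-interest units 39: Delacroix 1,703,273.33 → $1,703,273; Lindqvist 85,163.67 → $85,164; Tam 1,021,964.00 → $1,021,964; Quinlan 510,982.00 → $510,982.

Delacroix: $1,703,273 | Marchetti: $2,448,120 | Becker: $2,525,310 | Lindqvist: $85,164 | Tam: $1,021,964 | Quinlan: $510,982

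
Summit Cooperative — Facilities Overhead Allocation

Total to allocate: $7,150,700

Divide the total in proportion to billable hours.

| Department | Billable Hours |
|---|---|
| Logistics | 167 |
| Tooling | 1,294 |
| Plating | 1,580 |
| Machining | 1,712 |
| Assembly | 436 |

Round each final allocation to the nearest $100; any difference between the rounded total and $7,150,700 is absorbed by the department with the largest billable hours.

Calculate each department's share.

Logistics: $230,100 · Tooling: $1,783,200 · Plating: $2,177,300 · Machining: $2,359,300 · Assembly: $600,800

Total billable hours = 5,189.
Pro-rata amounts: Logistics 167/5,189 × $7,150,700 = 230,134.30; Tooling 1,294/5,189 × $7,150,700 = 1,783,196.34; Plating 1,580/5,189 × $7,150,700 = 2,177,318.56; Machining 1,712/5,189 × $7,150,700 = 2,359,221.12; Assembly 436/5,189 × $7,150,700 = 600,829.68.
At nearest $100: Logistics $230,100; Tooling $1,783,200; Plating $2,177,300; Machining $2,359,200; Assembly $600,800. Sum = $7,150,600.
Difference $7,150,700 − $7,150,600 = +$100 applied to largest billable hours (Machining): Machining becomes $2,359,300.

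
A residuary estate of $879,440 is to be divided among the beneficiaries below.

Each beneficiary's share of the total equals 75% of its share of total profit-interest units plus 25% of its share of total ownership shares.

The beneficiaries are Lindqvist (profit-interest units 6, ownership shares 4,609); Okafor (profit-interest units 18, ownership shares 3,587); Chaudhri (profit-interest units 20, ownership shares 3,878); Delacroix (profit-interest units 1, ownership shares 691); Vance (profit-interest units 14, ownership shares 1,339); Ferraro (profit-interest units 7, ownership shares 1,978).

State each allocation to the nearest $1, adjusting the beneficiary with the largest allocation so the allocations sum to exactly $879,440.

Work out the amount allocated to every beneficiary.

Profit-interest units total 66; ownership shares total 16,082.
Combined weights (75% profit-interest units + 25% ownership shares): Lindqvist 0.1398; Okafor 0.2603; Chaudhri 0.2876; Delacroix 0.0221; Vance 0.1799; Ferraro 0.1103.
Pro-rata amounts: Lindqvist 122,972.31; Okafor 228,924.00; Chaudhri 252,889.58; Delacroix 19,440.43; Vance 158,216.63; Ferraro 96,997.06.
Rounded to nearest $1: Lindqvist $122,972; Okafor $228,924; Chaudhri $252,890; Delacroix $19,440; Vance $158,217; Ferraro $96,997. Sum = $879,440.
No rounding difference to absorb.

Lindqvist: $122,972; Okafor: $228,924; Chaudhri: $252,890; Delacroix: $19,440; Vance: $158,217; Ferraro: $96,997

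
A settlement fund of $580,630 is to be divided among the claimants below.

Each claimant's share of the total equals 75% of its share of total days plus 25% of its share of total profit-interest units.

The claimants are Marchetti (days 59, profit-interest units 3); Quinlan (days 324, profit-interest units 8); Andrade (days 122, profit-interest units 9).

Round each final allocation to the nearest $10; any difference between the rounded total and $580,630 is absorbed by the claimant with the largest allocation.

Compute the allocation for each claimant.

Marchetti: $72,650; Quinlan: $337,460; Andrade: $170,520

Days total 505; profit-interest units total 20.
Combined weights (75% days + 25% profit-interest units): Marchetti 0.1251; Quinlan 0.5812; Andrade 0.2937.
Raw shares: Marchetti 72,650.61; Quinlan 337,455.26; Andrade 170,524.13.
After rounding ($10): Marchetti $72,650; Quinlan $337,460; Andrade $170,520. Sum = $580,630.
No rounding difference to absorb.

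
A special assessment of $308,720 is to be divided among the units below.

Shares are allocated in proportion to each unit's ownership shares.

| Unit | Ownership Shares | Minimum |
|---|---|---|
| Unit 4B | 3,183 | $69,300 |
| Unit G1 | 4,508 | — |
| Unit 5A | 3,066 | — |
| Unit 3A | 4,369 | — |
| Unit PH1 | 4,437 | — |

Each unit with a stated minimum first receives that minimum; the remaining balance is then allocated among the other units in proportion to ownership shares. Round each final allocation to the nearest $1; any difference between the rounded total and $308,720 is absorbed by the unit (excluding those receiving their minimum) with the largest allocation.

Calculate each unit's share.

Minimums first: Unit 4B $69,300. Residual $239,420.
Residual split over remaining ownership shares 16,380: Unit G1 65,891.66 → $65,892; Unit 5A 44,814.51 → $44,815; Unit 3A 63,859.95 → $63,860; Unit PH1 64,853.88 → $64,854.
Rounding difference −$1 applied to Unit G1 → $65,891.

Unit 4B: $69,300 · Unit G1: $65,891 · Unit 5A: $44,815 · Unit 3A: $63,860 · Unit PH1: $64,854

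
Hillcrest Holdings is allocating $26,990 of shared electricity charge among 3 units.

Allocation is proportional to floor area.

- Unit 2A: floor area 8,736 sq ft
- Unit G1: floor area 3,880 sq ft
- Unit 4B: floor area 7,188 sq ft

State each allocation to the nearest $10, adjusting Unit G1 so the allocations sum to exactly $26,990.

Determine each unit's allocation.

Combined floor area = 19,804.
Raw shares: Unit 2A 8,736/19,804 × $26,990 = 11,905.91; Unit G1 3,880/19,804 × $26,990 = 5,287.88; Unit 4B 7,188/19,804 × $26,990 = 9,796.21.
After rounding ($10): Unit 2A $11,910; Unit G1 $5,290; Unit 4B $9,800. Sum = $27,000.
Difference $26,990 − $27,000 = −$10 applied to Unit G1: Unit G1 becomes $5,280.

Unit 2A: $11,910 · Unit G1: $5,280 · Unit 4B: $9,800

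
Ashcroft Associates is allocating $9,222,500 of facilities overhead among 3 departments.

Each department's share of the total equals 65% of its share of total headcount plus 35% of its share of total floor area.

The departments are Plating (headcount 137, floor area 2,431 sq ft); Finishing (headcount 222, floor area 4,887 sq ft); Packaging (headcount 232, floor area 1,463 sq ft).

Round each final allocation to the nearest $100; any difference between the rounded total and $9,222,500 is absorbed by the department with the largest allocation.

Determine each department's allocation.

Headcount total 591; floor area total 8,781.
Composite weights (65% headcount + 35% floor area): Plating 0.2476; Finishing 0.4390; Packaging 0.3135.
Raw shares: Plating 2,283,246.86; Finishing 4,048,237.81; Packaging 2,891,015.33.
Rounded to nearest $100: Plating $2,283,200; Finishing $4,048,200; Packaging $2,891,000. Sum = $9,222,400.
Difference $9,222,500 − $9,222,400 = +$100 applied to largest allocation (Finishing): Finishing becomes $4,048,300.

Plating: $2,283,200; Finishing: $4,048,300; Packaging: $2,891,000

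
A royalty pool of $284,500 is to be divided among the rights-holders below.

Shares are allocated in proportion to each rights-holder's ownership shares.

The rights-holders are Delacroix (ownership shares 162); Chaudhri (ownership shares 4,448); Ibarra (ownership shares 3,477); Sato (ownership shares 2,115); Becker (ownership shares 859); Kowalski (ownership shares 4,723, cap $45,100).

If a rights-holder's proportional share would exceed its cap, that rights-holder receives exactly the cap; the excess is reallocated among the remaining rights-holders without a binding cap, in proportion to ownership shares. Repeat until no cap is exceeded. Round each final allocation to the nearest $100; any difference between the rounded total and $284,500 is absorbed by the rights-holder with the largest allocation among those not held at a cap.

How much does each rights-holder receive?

Sum of ownership shares: 15,784.
Pro-rata shares before constraints: Delacroix 2,919.98; Chaudhri 80,173.34; Ibarra 62,671.47; Sato 38,121.99; Becker 15,483.12; Kowalski 85,130.10.
Held at cap: Kowalski ($45,100); remaining pool $239,400 reallocated over remaining ownership shares 11,061.
Remaining shares: Delacroix 3,506.27 → $3,500; Chaudhri 96,270.79 → $96,300; Ibarra 75,254.84 → $75,300; Sato 45,776.24 → $45,800; Becker 18,591.86 → $18,600.
Rounding difference −$100 applied to Chaudhri → $96,200.

Delacroix: $3,500 | Chaudhri: $96,200 | Ibarra: $75,300 | Sato: $45,800 | Becker: $18,600 | Kowalski: $45,100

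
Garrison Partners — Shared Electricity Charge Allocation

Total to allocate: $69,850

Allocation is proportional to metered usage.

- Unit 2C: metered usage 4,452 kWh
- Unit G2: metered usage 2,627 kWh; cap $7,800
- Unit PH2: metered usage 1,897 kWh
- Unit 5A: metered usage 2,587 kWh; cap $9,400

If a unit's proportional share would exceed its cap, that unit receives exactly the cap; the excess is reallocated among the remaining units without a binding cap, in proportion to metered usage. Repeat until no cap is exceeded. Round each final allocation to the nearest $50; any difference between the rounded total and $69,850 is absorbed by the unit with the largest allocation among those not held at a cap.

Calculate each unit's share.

Unit 2C: $36,900 · Unit G2: $7,800 · Unit PH2: $15,750 · Unit 5A: $9,400

Sum of metered usage: 11,563.
Pro-rata shares before constraints: Unit 2C 26,893.73; Unit G2 15,869.23; Unit PH2 11,459.44; Unit 5A 15,627.60.
Capped: Unit G2 ($7,800), Unit 5A ($9,400); remaining pool $52,650 reallocated over remaining metered usage 6,349.
Redistributed shares: Unit 2C 36,918.85 → $36,900; Unit PH2 15,731.15 → $15,750.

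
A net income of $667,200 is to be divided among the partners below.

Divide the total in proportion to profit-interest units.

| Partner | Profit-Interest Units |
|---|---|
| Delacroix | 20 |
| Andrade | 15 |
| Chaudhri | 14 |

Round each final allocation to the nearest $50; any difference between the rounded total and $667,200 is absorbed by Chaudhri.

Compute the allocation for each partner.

Combined profit-interest units = 49.
Unrounded shares: Delacroix 20/49 × $667,200 = 272,326.53; Andrade 15/49 × $667,200 = 204,244.90; Chaudhri 14/49 × $667,200 = 190,628.57.
After rounding ($50): Delacroix $272,350; Andrade $204,250; Chaudhri $190,650. Sum = $667,250.
Difference $667,200 − $667,250 = −$50 applied to Chaudhri: Chaudhri becomes $190,600.

Delacroix: $272,350; Andrade: $204,250; Chaudhri: $190,600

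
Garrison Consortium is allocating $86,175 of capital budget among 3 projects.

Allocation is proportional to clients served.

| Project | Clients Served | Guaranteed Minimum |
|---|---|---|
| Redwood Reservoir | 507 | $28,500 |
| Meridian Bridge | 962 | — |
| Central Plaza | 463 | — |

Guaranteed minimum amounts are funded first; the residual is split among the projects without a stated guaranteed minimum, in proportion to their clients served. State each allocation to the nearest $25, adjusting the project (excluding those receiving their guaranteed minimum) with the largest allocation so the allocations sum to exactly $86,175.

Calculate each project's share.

Redwood Reservoir: $28,500; Meridian Bridge: $38,925; Central Plaza: $18,750

Guaranteed amounts: Redwood Reservoir $28,500. Balance $57,675.
Balance split over remaining clients served 1,425: Meridian Bridge 38,935.68 → $38,925; Central Plaza 18,739.32 → $18,750.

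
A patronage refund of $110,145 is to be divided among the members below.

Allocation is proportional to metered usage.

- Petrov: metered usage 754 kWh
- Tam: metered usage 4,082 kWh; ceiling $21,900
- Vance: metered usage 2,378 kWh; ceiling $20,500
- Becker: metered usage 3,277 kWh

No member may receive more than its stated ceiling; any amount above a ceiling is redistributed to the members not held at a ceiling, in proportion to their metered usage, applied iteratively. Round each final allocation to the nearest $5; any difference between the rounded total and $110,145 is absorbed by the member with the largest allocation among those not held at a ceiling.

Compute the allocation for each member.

Sum of metered usage: 10,491.
Pro-rata shares before constraints: Petrov 7,916.25; Tam 42,856.91; Vance 24,966.62; Becker 34,405.22.
Cap binds for Tam ($21,900), Vance ($20,500); residual $67,745 reallocated over remaining metered usage 4,031.
Redistributed shares: Petrov 12,671.73 → $12,670; Becker 55,073.27 → $55,075.

Petrov: $12,670 · Tam: $21,900 · Vance: $20,500 · Becker: $55,075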